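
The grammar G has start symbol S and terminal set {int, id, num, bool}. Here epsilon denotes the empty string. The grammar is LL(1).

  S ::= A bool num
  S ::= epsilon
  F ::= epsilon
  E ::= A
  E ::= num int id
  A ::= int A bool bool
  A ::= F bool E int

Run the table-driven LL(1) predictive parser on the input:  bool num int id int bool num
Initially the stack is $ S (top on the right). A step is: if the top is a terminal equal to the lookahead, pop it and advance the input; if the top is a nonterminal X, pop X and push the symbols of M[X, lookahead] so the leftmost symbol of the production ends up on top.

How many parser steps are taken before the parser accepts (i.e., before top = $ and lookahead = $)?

11

      Stack                      Input                           Action
   1  $ S                        bool num int id int bool num $  expand S ::= A bool num
   2  $ num bool A               bool num int id int bool num $  expand A ::= F bool E int
   3  $ num bool int E bool F    bool num int id int bool num $  expand F ::= epsilon
   4  $ num bool int E bool      bool num int id int bool num $  match bool
   5  $ num bool int E           num int id int bool num $       expand E ::= num int id
   6  $ num bool int id int num  num int id int bool num $       match num
   7  $ num bool int id int      int id int bool num $           match int
   8  $ num bool int id          id int bool num $               match id
   9  $ num bool int             int bool num $                  match int
  10  $ num bool                 bool num $                      match bool
  11  $ num                      num $                           match num
Accept reached after 11 steps.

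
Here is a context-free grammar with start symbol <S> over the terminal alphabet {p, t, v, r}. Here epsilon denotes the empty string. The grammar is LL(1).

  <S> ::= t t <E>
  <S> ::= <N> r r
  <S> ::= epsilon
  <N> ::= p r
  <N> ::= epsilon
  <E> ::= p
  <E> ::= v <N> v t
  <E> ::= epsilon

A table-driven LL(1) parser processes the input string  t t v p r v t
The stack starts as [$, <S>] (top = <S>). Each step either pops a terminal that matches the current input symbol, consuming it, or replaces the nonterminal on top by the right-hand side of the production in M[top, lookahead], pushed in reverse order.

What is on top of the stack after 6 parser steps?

p

     Stack        Input            Action
  1  $ <S>        t t v p r v t $  expand <S> ::= t t <E>
  2  $ <E> t t    t t v p r v t $  match t
  3  $ <E> t      t v p r v t $    match t
  4  $ <E>        v p r v t $      expand <E> ::= v <N> v t
  5  $ t v <N> v  v p r v t $      match v
  6  $ t v <N>    p r v t $        expand <N> ::= p r
Stack after step 6: $ t v r p (top = p).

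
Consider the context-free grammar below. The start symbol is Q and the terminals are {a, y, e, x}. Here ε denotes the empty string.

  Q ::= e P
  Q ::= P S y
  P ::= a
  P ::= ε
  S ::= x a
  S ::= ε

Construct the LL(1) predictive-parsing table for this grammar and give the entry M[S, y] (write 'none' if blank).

S ::= ε

FIRST(P) = {ε, a}
FIRST(S) = {ε, x}
FIRST(Q) = {a, e, x, y}  (via P S y)
FOLLOW(Q) includes $ since Q is the start symbol.
FOLLOW(S): in Q::=P S y, S is followed by y with FIRST {y}. Thus FOLLOW(S) = {y}.
For S ::= x a: FIRST(x a) = {x}, so it goes in M[S, t] for t ∈ {x}.
For S ::= ε: FIRST(ε) = {ε}, so it goes in M[S, t] for t ∈ {}; since ε ∈ FIRST, also for every t ∈ FOLLOW(S) = {y}.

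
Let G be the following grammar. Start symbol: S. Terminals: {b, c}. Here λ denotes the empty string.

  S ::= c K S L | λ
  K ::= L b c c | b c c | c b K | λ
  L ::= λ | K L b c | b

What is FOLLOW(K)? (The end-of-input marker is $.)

FIRST(S) = {λ, c}
FIRST(K) = {λ, b, c}  (via L b c c)
FIRST(L) = {λ, b, c}  (via K L b c)
FOLLOW(S) includes $ since S is the start symbol.
FOLLOW(S): in S::=c K S L, S is followed by L with FIRST {λ, b, c}; in S::=c K S L, the suffix after S is nullable (adds nothing new). Thus FOLLOW(S) = {$, b, c}.
FOLLOW(K): in S::=c K S L, K is followed by S L with FIRST {λ, b, c}; in S::=c K S L, the suffix after K is nullable, so FOLLOW(K) ⊇ FOLLOW(S) = {$, b, c}; in K::=c b K, the suffix after K is empty (adds nothing new); in L::=K L b c, K is followed by L b c with FIRST {b, c}. Thus FOLLOW(K) = {$, b, c}.
FOLLOW(L): in S::=c K S L, the suffix after L is empty, so FOLLOW(L) ⊇ FOLLOW(S) = {$, b, c}; in K::=L b c c, L is followed by b c c with FIRST {b}; in L::=K L b c, L is followed by b c with FIRST {b}. Thus FOLLOW(L) = {$, b, c}.

{$, b, c}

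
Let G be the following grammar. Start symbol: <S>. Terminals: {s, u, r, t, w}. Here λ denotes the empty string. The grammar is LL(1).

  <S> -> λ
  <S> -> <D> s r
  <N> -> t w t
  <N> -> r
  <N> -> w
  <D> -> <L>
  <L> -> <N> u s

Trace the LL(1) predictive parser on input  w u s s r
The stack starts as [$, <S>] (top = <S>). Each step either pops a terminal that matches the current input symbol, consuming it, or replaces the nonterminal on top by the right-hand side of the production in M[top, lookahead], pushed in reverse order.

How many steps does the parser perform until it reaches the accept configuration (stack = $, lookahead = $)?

9

     Stack          Input        Action
  1  $ <S>          w u s s r $  expand <S> -> <D> s r
  2  $ r s <D>      w u s s r $  expand <D> -> <L>
  3  $ r s <L>      w u s s r $  expand <L> -> <N> u s
  4  $ r s s u <N>  w u s s r $  expand <N> -> w
  5  $ r s s u w    w u s s r $  match w
  6  $ r s s u      u s s r $    match u
  7  $ r s s        s s r $      match s
  8  $ r s          s r $        match s
  9  $ r            r $          match r
Accept reached after 9 steps.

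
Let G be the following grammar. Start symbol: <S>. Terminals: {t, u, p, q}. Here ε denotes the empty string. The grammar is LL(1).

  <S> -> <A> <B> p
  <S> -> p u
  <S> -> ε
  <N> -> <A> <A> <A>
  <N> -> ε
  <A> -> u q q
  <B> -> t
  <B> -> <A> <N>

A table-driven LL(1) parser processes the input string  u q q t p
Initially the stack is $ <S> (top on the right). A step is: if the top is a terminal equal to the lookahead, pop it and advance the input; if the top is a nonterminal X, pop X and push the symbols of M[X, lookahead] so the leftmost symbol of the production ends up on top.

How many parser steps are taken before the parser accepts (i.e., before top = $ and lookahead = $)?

8

     Stack          Input        Action
  1  $ <S>          u q q t p $  expand <S> -> <A> <B> p
  2  $ p <B> <A>    u q q t p $  expand <A> -> u q q
  3  $ p <B> q q u  u q q t p $  match u
  4  $ p <B> q q    q q t p $    match q
  5  $ p <B> q      q t p $      match q
  6  $ p <B>        t p $        expand <B> -> t
  7  $ p t          t p $        match t
  8  $ p            p $          match p
Accept reached after 8 steps.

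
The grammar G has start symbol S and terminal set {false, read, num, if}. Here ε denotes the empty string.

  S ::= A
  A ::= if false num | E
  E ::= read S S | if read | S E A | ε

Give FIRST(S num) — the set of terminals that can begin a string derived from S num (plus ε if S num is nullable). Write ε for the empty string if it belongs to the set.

{if, num, read}

FIRST(S): from S::=A we get {ε, if, read}. So FIRST(S) = {ε, if, read}.
FIRST(A): from A::=if false num we get {if}; from A::=E we get {ε, if, read}. So FIRST(A) = {ε, if, read}.
FIRST(E): from E::=read S S we get {read}; from E::=if read we get {if}; from E::=S E A we get {ε, if, read}; from E::=ε we get {ε}. So FIRST(E) = {ε, if, read}.
FIRST(S num): take FIRST of each symbol in turn, carrying on past any symbol whose FIRST contains ε; result {if, num, read}.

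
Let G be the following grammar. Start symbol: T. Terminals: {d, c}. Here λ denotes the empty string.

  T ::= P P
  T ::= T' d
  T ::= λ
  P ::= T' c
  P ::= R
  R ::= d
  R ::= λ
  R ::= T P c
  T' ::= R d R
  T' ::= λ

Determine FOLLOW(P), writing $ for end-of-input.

FIRST(T): from T::=P P we get {λ, c, d}; from T::=T' d we get {c, d}; from T::=λ we get {λ}. So FIRST(T) = {λ, c, d}.
FIRST(P): from P::=T' c we get {c, d}; from P::=R we get {λ, c, d}. So FIRST(P) = {λ, c, d}.
FIRST(R): from R::=d we get {d}; from R::=λ we get {λ}; from R::=T P c we get {c, d}. So FIRST(R) = {λ, c, d}.
FIRST(T'): from T'::=R d R we get {c, d}; from T'::=λ we get {λ}. So FIRST(T') = {λ, c, d}.
FOLLOW(T) includes $ since T is the start symbol.
FOLLOW(T): in R::=T P c, T is followed by P c with FIRST {c, d}. Thus FOLLOW(T) = {$, c, d}.
FOLLOW(P): in T::=P P (occurrence 1), P is followed by P with FIRST {λ, c, d}; in T::=P P (occurrence 1), the suffix after P is nullable, so FOLLOW(P) ⊇ FOLLOW(T) = {$, c, d}; in T::=P P (occurrence 2), the suffix after P is empty, so FOLLOW(P) ⊇ FOLLOW(T) = {$, c, d}; in R::=T P c, P is followed by c with FIRST {c}. Thus FOLLOW(P) = {$, c, d}.
FOLLOW(T'): in T::=T' d, T' is followed by d with FIRST {d}; in P::=T' c, T' is followed by c with FIRST {c}. Thus FOLLOW(T') = {c, d}.
FOLLOW(R): in P::=R, the suffix after R is empty, so FOLLOW(R) ⊇ FOLLOW(P) = {$, c, d}; in T'::=R d R (occurrence 1), R is followed by d R with FIRST {d}; in T'::=R d R (occurrence 2), the suffix after R is empty, so FOLLOW(R) ⊇ FOLLOW(T') = {c, d}. Thus FOLLOW(R) = {$, c, d}.

{$, c, d}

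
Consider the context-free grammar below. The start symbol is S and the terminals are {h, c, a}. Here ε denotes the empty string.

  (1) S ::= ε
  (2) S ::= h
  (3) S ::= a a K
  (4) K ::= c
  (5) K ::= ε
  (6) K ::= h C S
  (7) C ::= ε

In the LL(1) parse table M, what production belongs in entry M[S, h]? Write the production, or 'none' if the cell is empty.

S ::= h

FIRST(S) = {ε, a, h}
FIRST(K) = {ε, c, h}
FIRST(C) = {ε}
FOLLOW(S) includes $ since S is the start symbol.
FOLLOW(S): in K::=h C S, the suffix after S is empty, so FOLLOW(S) ⊇ FOLLOW(K) = {$}. Thus FOLLOW(S) = {$}.
FOLLOW(K): in S::=a a K, the suffix after K is empty, so FOLLOW(K) ⊇ FOLLOW(S) = {$}. Thus FOLLOW(K) = {$}.
For S ::= ε: FIRST(ε) = {ε}, so it goes in M[S, t] for t ∈ {}; since ε ∈ FIRST, also for every t ∈ FOLLOW(S) = {$}.
For S ::= h: FIRST(h) = {h}, so it goes in M[S, t] for t ∈ {h}.
For S ::= a a K: FIRST(a a K) = {a}, so it goes in M[S, t] for t ∈ {a}.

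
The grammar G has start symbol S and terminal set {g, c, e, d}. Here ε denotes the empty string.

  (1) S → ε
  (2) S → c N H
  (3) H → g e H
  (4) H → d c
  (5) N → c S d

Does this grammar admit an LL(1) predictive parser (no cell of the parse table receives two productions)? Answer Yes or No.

Yes

FIRST(S) = {ε, c}
FIRST(H) = {d, g}
FIRST(N) = {c}
FOLLOW(S) = {$, d}
FOLLOW(H) = {$, d}
FOLLOW(N) = {d, g}
Each cell of M receives at most one production.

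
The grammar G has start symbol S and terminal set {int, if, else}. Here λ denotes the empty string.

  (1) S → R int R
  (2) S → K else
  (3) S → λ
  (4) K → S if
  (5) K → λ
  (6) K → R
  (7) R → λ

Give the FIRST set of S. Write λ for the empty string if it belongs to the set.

{λ, else, if, int}

FIRST(R): from R→λ we get {λ}. So FIRST(R) = {λ}.
FIRST(S): from S→R int R we get {int}; from S→K else we get {else, if, int}; from S→λ we get {λ}. So FIRST(S) = {λ, else, if, int}.
FIRST(K): from K→S if we get {else, if, int}; from K→λ we get {λ}; from K→R we get {λ}. So FIRST(K) = {λ, else, if, int}.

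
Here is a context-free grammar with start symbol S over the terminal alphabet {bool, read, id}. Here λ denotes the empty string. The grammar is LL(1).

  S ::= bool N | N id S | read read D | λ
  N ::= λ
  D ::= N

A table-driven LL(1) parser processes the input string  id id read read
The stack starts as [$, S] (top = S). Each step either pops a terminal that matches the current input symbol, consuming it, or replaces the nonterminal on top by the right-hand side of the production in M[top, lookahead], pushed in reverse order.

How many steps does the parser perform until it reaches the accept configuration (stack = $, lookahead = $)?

      Stack          Input              Action
   1  $ S            id id read read $  expand S ::= N id S
   2  $ S id N       id id read read $  expand N ::= λ
   3  $ S id         id id read read $  match id
   4  $ S            id read read $     expand S ::= N id S
   5  $ S id N       id read read $     expand N ::= λ
   6  $ S id         id read read $     match id
   7  $ S            read read $        expand S ::= read read D
   8  $ D read read  read read $        match read
   9  $ D read       read $             match read
  10  $ D            $                  expand D ::= N
  11  $ N            $                  expand N ::= λ
Accept reached after 11 steps.

11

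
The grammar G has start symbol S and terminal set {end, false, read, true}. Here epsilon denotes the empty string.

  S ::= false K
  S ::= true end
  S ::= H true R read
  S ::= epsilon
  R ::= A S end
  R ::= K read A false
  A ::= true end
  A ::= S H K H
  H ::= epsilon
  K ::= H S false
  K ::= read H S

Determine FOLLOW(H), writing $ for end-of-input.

{$, end, false, read, true}

FIRST(H): from H::=epsilon we get {epsilon}. So FIRST(H) = {epsilon}.
FIRST(S): from S::=false K we get {false}; from S::=true end we get {true}; from S::=H true R read we get {true}; from S::=epsilon we get {epsilon}. So FIRST(S) = {epsilon, false, true}.
FIRST(K): from K::=H S false we get {false, true}; from K::=read H S we get {read}. So FIRST(K) = {false, read, true}.
FIRST(A): from A::=true end we get {true}; from A::=S H K H we get {false, read, true}. So FIRST(A) = {false, read, true}.
FIRST(R): from R::=A S end we get {false, read, true}; from R::=K read A false we get {false, read, true}. So FIRST(R) = {false, read, true}.
FOLLOW(S) includes $ since S is the start symbol.
FOLLOW(R): in S::=H true R read, R is followed by read with FIRST {read}. Thus FOLLOW(R) = {read}.
FOLLOW(A): in R::=A S end, A is followed by S end with FIRST {end, false, true}; in R::=K read A false, A is followed by false with FIRST {false}. Thus FOLLOW(A) = {end, false, true}.
FOLLOW(S): in R::=A S end, S is followed by end with FIRST {end}; in A::=S H K H, S is followed by H K H with FIRST {false, read, true}; in K::=H S false, S is followed by false with FIRST {false}; in K::=read H S, the suffix after S is empty, so FOLLOW(S) ⊇ FOLLOW(K) = {$, end, false, read, true}. Thus FOLLOW(S) = {$, end, false, read, true}.
FOLLOW(K): in S::=false K, the suffix after K is empty, so FOLLOW(K) ⊇ FOLLOW(S) = {$, end, false, read, true}; in R::=K read A false, K is followed by read A false with FIRST {read}; in A::=S H K H, K is followed by H with FIRST {epsilon}; in A::=S H K H, the suffix after K is nullable, so FOLLOW(K) ⊇ FOLLOW(A) = {end, false, true}. Thus FOLLOW(K) = {$, end, false, read, true}.
FOLLOW(H): in S::=H true R read, H is followed by true R read with FIRST {true}; in A::=S H K H (occurrence 1), H is followed by K H with FIRST {false, read, true}; in A::=S H K H (occurrence 2), the suffix after H is empty, so FOLLOW(H) ⊇ FOLLOW(A) = {end, false, true}; in K::=H S false, H is followed by S false with FIRST {false, true}; in K::=read H S, H is followed by S with FIRST {epsilon, false, true}; in K::=read H S, the suffix after H is nullable, so FOLLOW(H) ⊇ FOLLOW(K) = {$, end, false, read, true}. Thus FOLLOW(H) = {$, end, false, read, true}.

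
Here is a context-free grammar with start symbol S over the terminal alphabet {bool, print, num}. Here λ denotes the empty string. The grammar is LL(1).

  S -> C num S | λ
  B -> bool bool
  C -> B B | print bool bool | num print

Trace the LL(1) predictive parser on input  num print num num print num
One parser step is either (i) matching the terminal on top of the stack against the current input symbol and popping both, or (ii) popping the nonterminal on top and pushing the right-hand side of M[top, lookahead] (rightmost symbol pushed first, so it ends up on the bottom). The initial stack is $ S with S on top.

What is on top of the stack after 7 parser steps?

num

     Stack              Input                          Action
  1  $ S                num print num num print num $  expand S -> C num S
  2  $ S num C          num print num num print num $  expand C -> num print
  3  $ S num print num  num print num num print num $  match num
  4  $ S num print      print num num print num $      match print
  5  $ S num            num num print num $            match num
  6  $ S                num print num $                expand S -> C num S
  7  $ S num C          num print num $                expand C -> num print
Stack after step 7: $ S num print num (top = num).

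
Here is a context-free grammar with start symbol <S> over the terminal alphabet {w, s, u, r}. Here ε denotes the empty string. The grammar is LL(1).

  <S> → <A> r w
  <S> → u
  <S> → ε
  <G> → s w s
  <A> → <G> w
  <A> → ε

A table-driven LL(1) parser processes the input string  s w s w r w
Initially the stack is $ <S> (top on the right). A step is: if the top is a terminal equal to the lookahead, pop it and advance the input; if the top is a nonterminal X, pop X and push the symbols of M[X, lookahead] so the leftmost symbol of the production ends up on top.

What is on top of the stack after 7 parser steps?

     Stack          Input          Action
  1  $ <S>          s w s w r w $  expand <S> → <A> r w
  2  $ w r <A>      s w s w r w $  expand <A> → <G> w
  3  $ w r w <G>    s w s w r w $  expand <G> → s w s
  4  $ w r w s w s  s w s w r w $  match s
  5  $ w r w s w    w s w r w $    match w
  6  $ w r w s      s w r w $      match s
  7  $ w r w        w r w $        match w
Stack after step 7: $ w r (top = r).

r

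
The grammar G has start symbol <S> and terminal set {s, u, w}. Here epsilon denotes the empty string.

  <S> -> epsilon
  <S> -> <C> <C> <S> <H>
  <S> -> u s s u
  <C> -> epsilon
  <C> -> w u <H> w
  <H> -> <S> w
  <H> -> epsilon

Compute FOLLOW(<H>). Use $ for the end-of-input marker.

{$, u, w}

FIRST(<C>): from <C>->epsilon we get {epsilon}; from <C>->w u <H> w we get {w}. So FIRST(<C>) = {epsilon, w}.
FIRST(<S>): from <S>->epsilon we get {epsilon}; from <S>-><C> <C> <S> <H> we get {epsilon, u, w}; from <S>->u s s u we get {u}. So FIRST(<S>) = {epsilon, u, w}.
FIRST(<H>): from <H>-><S> w we get {u, w}; from <H>->epsilon we get {epsilon}. So FIRST(<H>) = {epsilon, u, w}.
FOLLOW(<S>) includes $ since <S> is the start symbol.
FOLLOW(<S>): in <S>-><C> <C> <S> <H>, <S> is followed by <H> with FIRST {epsilon, u, w}; in <S>-><C> <C> <S> <H>, the suffix after <S> is nullable (adds nothing new); in <H>-><S> w, <S> is followed by w with FIRST {w}. Thus FOLLOW(<S>) = {$, u, w}.
FOLLOW(<C>): in <S>-><C> <C> <S> <H> (occurrence 1), <C> is followed by <C> <S> <H> with FIRST {epsilon, u, w}; in <S>-><C> <C> <S> <H> (occurrence 1), the suffix after <C> is nullable, so FOLLOW(<C>) ⊇ FOLLOW(<S>) = {$, u, w}; in <S>-><C> <C> <S> <H> (occurrence 2), <C> is followed by <S> <H> with FIRST {epsilon, u, w}; in <S>-><C> <C> <S> <H> (occurrence 2), the suffix after <C> is nullable, so FOLLOW(<C>) ⊇ FOLLOW(<S>) = {$, u, w}. Thus FOLLOW(<C>) = {$, u, w}.
FOLLOW(<H>): in <S>-><C> <C> <S> <H>, the suffix after <H> is empty, so FOLLOW(<H>) ⊇ FOLLOW(<S>) = {$, u, w}; in <C>->w u <H> w, <H> is followed by w with FIRST {w}. Thus FOLLOW(<H>) = {$, u, w}.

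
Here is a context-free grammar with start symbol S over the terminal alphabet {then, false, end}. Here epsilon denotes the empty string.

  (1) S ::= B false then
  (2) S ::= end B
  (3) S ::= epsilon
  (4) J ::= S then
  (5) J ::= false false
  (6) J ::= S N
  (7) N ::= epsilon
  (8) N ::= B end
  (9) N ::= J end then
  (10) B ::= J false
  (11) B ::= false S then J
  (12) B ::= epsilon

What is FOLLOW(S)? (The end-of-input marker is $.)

FIRST(S) = {epsilon, end, false, then}  (via B false then)
FIRST(J) = {epsilon, end, false, then}  (via S then, S N)
FIRST(B) = {epsilon, end, false, then}  (via J false)
FIRST(N) = {epsilon, end, false, then}  (via B end, J end then)
FOLLOW(S) includes $ since S is the start symbol.
FOLLOW(S): in J::=S then, S is followed by then with FIRST {then}; in J::=S N, S is followed by N with FIRST {epsilon, end, false, then}; in J::=S N, the suffix after S is nullable, so FOLLOW(S) ⊇ FOLLOW(J) = {$, end, false, then}; in B::=false S then J, S is followed by then J with FIRST {then}. Thus FOLLOW(S) = {$, end, false, then}.
FOLLOW(B): in S::=B false then, B is followed by false then with FIRST {false}; in S::=end B, the suffix after B is empty, so FOLLOW(B) ⊇ FOLLOW(S) = {$, end, false, then}; in N::=B end, B is followed by end with FIRST {end}. Thus FOLLOW(B) = {$, end, false, then}.
FOLLOW(J): in N::=J end then, J is followed by end then with FIRST {end}; in B::=J false, J is followed by false with FIRST {false}; in B::=false S then J, the suffix after J is empty, so FOLLOW(J) ⊇ FOLLOW(B) = {$, end, false, then}. Thus FOLLOW(J) = {$, end, false, then}.
FOLLOW(N): in J::=S N, the suffix after N is empty, so FOLLOW(N) ⊇ FOLLOW(J) = {$, end, false, then}. Thus FOLLOW(N) = {$, end, false, then}.

{$, end, false, then}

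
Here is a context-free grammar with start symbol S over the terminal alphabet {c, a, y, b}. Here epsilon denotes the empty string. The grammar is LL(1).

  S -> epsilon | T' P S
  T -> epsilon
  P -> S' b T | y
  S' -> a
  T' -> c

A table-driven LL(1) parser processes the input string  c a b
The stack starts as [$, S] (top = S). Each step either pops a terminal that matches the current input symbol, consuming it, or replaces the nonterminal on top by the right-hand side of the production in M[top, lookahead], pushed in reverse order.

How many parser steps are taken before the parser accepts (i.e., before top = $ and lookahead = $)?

9

step 1: stack=$ S  input=c a b $  — expand S -> T' P S
step 2: stack=$ S P T'  input=c a b $  — expand T' -> c
step 3: stack=$ S P c  input=c a b $  — match c
step 4: stack=$ S P  input=a b $  — expand P -> S' b T
step 5: stack=$ S T b S'  input=a b $  — expand S' -> a
step 6: stack=$ S T b a  input=a b $  — match a
step 7: stack=$ S T b  input=b $  — match b
step 8: stack=$ S T  input=$  — expand T -> epsilon
step 9: stack=$ S  input=$  — expand S -> epsilon
Accept reached after 9 steps.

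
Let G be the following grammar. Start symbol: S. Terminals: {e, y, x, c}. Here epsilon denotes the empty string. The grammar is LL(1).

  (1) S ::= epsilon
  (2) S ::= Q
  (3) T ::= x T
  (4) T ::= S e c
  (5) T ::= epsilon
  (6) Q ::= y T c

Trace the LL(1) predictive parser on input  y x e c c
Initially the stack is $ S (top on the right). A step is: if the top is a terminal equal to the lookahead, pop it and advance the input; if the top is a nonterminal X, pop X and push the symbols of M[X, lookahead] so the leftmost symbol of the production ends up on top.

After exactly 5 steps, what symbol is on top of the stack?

step 1: stack=$ S  input=y x e c c $  — expand S ::= Q
step 2: stack=$ Q  input=y x e c c $  — expand Q ::= y T c
step 3: stack=$ c T y  input=y x e c c $  — match y
step 4: stack=$ c T  input=x e c c $  — expand T ::= x T
step 5: stack=$ c T x  input=x e c c $  — match x
Stack after step 5: $ c T (top = T).

T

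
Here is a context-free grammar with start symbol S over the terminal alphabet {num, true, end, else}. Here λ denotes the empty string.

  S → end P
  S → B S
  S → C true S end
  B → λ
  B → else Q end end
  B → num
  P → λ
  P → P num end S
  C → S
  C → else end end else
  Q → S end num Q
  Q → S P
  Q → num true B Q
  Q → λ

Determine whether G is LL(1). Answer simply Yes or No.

No

FIRST(S) = {else, end, num}
FIRST(B) = {λ, else, num}
FIRST(P) = {λ, num}
FIRST(C) = {else, end, num}
FIRST(Q) = {λ, else, end, num}
FOLLOW(S) = {$, end, num, true}
FOLLOW(B) = {else, end, num}
FOLLOW(P) = {$, end, num, true}
FOLLOW(C) = {true}
FOLLOW(Q) = {end}
Cell M[B, else] receives both B → λ and B → else Q end end — the grammar is not LL(1).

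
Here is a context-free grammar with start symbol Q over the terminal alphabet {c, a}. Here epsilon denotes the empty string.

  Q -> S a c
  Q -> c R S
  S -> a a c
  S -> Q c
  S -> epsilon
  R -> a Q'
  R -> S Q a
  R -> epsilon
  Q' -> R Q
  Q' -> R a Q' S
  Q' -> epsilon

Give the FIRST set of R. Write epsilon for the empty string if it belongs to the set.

{epsilon, a, c}

FIRST(Q) = {a, c}  (via S a c)
FIRST(S) = {epsilon, a, c}  (via Q c)
FIRST(R) = {epsilon, a, c}  (via S Q a)
FIRST(Q') = {epsilon, a, c}  (via R Q, R a Q' S)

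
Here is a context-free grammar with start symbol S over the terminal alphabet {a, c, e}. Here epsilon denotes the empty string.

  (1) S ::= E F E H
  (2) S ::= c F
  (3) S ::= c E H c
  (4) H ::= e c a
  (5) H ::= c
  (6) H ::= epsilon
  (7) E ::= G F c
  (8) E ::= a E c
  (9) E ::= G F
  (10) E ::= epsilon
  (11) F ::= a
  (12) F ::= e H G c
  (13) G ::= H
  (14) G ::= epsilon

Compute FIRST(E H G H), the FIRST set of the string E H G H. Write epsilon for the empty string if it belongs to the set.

{epsilon, a, c, e}

FIRST(H): from H::=e c a we get {e}; from H::=c we get {c}; from H::=epsilon we get {epsilon}. So FIRST(H) = {epsilon, c, e}.
FIRST(F): from F::=a we get {a}; from F::=e H G c we get {e}. So FIRST(F) = {a, e}.
FIRST(G): from G::=H we get {epsilon, c, e}; from G::=epsilon we get {epsilon}. So FIRST(G) = {epsilon, c, e}.
FIRST(E): from E::=G F c we get {a, c, e}; from E::=a E c we get {a}; from E::=G F we get {a, c, e}; from E::=epsilon we get {epsilon}. So FIRST(E) = {epsilon, a, c, e}.
FIRST(S): from S::=E F E H we get {a, c, e}; from S::=c F we get {c}; from S::=c E H c we get {c}. So FIRST(S) = {a, c, e}.
FIRST(E H G H): take FIRST of each symbol in turn, carrying on past any symbol whose FIRST contains epsilon; result {epsilon, a, c, e}.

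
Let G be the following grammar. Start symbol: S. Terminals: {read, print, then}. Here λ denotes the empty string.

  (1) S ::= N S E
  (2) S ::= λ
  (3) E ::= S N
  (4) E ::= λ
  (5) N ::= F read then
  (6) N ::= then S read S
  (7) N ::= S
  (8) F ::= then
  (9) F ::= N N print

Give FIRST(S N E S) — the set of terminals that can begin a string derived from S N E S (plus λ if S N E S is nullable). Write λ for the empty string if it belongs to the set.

{λ, print, then}

FIRST(S): from S::=N S E we get {λ, print, then}; from S::=λ we get {λ}. So FIRST(S) = {λ, print, then}.
FIRST(E): from E::=S N we get {λ, print, then}; from E::=λ we get {λ}. So FIRST(E) = {λ, print, then}.
FIRST(N): from N::=F read then we get {print, then}; from N::=then S read S we get {then}; from N::=S we get {λ, print, then}. So FIRST(N) = {λ, print, then}.
FIRST(F): from F::=then we get {then}; from F::=N N print we get {print, then}. So FIRST(F) = {print, then}.
FIRST(S N E S): take FIRST of each symbol in turn, carrying on past any symbol whose FIRST contains λ; result {λ, print, then}.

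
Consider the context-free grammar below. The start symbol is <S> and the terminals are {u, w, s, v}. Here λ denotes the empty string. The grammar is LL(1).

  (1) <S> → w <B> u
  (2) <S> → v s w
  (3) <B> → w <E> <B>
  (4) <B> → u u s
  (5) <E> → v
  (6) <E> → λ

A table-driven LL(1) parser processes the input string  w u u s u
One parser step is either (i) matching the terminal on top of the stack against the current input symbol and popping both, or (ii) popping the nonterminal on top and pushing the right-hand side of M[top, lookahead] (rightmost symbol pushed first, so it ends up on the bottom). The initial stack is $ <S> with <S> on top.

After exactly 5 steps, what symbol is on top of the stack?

s

     Stack      Input        Action
  1  $ <S>      w u u s u $  expand <S> → w <B> u
  2  $ u <B> w  w u u s u $  match w
  3  $ u <B>    u u s u $    expand <B> → u u s
  4  $ u s u u  u u s u $    match u
  5  $ u s u    u s u $      match u
Stack after step 5: $ u s (top = s).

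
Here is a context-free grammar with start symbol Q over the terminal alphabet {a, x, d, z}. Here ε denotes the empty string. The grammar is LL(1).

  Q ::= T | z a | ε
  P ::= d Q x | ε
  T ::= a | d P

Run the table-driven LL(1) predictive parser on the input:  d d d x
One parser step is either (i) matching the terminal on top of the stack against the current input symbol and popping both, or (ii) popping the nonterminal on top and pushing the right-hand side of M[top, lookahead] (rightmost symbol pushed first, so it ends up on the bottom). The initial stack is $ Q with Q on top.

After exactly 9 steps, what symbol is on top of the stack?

x

     Stack    Input      Action
  1  $ Q      d d d x $  expand Q ::= T
  2  $ T      d d d x $  expand T ::= d P
  3  $ P d    d d d x $  match d
  4  $ P      d d x $    expand P ::= d Q x
  5  $ x Q d  d d x $    match d
  6  $ x Q    d x $      expand Q ::= T
  7  $ x T    d x $      expand T ::= d P
  8  $ x P d  d x $      match d
  9  $ x P    x $        expand P ::= ε
Stack after step 9: $ x (top = x).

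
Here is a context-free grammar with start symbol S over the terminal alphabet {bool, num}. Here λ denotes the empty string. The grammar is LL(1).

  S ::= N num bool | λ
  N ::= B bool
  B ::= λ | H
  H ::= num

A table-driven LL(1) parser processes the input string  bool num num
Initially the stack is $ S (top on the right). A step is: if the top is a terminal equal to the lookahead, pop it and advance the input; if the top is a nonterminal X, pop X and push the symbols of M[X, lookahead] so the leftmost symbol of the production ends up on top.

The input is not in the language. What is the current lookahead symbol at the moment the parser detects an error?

num

step 1: stack=$ S  input=bool num num $  — expand S ::= N num bool
step 2: stack=$ bool num N  input=bool num num $  — expand N ::= B bool
step 3: stack=$ bool num bool B  input=bool num num $  — expand B ::= λ
step 4: stack=$ bool num bool  input=bool num num $  — match bool
step 5: stack=$ bool num  input=num num $  — match num
step 6: stack=$ bool  input=num $  — error: top is terminal bool but lookahead is num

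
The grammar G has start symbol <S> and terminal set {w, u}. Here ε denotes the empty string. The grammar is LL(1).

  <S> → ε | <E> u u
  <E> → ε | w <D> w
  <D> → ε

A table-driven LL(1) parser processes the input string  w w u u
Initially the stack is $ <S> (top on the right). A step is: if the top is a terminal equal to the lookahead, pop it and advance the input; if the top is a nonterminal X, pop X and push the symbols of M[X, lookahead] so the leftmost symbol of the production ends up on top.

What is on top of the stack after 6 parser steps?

u

step 1: stack=$ <S>  input=w w u u $  — expand <S> → <E> u u
step 2: stack=$ u u <E>  input=w w u u $  — expand <E> → w <D> w
step 3: stack=$ u u w <D> w  input=w w u u $  — match w
step 4: stack=$ u u w <D>  input=w u u $  — expand <D> → ε
step 5: stack=$ u u w  input=w u u $  — match w
step 6: stack=$ u u  input=u u $  — match u
Stack after step 6: $ u (top = u).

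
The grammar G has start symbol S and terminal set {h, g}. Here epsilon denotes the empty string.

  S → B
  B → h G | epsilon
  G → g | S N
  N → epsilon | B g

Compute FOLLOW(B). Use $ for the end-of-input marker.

{$, g, h}

FIRST(B): from B→h G we get {h}; from B→epsilon we get {epsilon}. So FIRST(B) = {epsilon, h}.
FIRST(S): from S→B we get {epsilon, h}. So FIRST(S) = {epsilon, h}.
FIRST(N): from N→epsilon we get {epsilon}; from N→B g we get {g, h}. So FIRST(N) = {epsilon, g, h}.
FIRST(G): from G→g we get {g}; from G→S N we get {epsilon, g, h}. So FIRST(G) = {epsilon, g, h}.
FOLLOW(S) includes $ since S is the start symbol.
FOLLOW(S): in G→S N, S is followed by N with FIRST {epsilon, g, h}; in G→S N, the suffix after S is nullable, so FOLLOW(S) ⊇ FOLLOW(G) = {$, g, h}. Thus FOLLOW(S) = {$, g, h}.
FOLLOW(B): in S→B, the suffix after B is empty, so FOLLOW(B) ⊇ FOLLOW(S) = {$, g, h}; in N→B g, B is followed by g with FIRST {g}. Thus FOLLOW(B) = {$, g, h}.
FOLLOW(G): in B→h G, the suffix after G is empty, so FOLLOW(G) ⊇ FOLLOW(B) = {$, g, h}. Thus FOLLOW(G) = {$, g, h}.
FOLLOW(N): in G→S N, the suffix after N is empty, so FOLLOW(N) ⊇ FOLLOW(G) = {$, g, h}. Thus FOLLOW(N) = {$, g, h}.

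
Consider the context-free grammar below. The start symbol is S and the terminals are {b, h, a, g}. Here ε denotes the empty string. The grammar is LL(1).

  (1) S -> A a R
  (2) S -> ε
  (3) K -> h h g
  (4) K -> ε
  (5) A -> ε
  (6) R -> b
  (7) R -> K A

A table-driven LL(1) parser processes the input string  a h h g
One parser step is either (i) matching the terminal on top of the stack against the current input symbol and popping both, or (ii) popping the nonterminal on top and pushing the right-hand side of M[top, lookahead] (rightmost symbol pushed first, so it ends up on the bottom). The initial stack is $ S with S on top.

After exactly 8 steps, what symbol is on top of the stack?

A

     Stack      Input      Action
  1  $ S        a h h g $  expand S -> A a R
  2  $ R a A    a h h g $  expand A -> ε
  3  $ R a      a h h g $  match a
  4  $ R        h h g $    expand R -> K A
  5  $ A K      h h g $    expand K -> h h g
  6  $ A g h h  h h g $    match h
  7  $ A g h    h g $      match h
  8  $ A g      g $        match g
Stack after step 8: $ A (top = A).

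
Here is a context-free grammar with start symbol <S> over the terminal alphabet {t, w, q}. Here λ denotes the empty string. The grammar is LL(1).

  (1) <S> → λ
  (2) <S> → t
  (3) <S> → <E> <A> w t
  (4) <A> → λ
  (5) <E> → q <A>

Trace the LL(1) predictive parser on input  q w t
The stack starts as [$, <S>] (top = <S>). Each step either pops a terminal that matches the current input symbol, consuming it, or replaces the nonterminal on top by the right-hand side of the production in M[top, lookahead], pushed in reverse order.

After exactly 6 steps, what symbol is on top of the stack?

t

step 1: stack=$ <S>  input=q w t $  — expand <S> → <E> <A> w t
step 2: stack=$ t w <A> <E>  input=q w t $  — expand <E> → q <A>
step 3: stack=$ t w <A> <A> q  input=q w t $  — match q
step 4: stack=$ t w <A> <A>  input=w t $  — expand <A> → λ
step 5: stack=$ t w <A>  input=w t $  — expand <A> → λ
step 6: stack=$ t w  input=w t $  — match w
Stack after step 6: $ t (top = t).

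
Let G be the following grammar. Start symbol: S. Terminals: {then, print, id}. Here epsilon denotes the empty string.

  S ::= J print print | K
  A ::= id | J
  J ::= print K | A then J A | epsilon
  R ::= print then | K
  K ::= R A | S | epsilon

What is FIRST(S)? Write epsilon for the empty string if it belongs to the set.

{epsilon, id, print, then}

FIRST(S) = {epsilon, id, print, then}  (via J print print, K)
FIRST(A) = {epsilon, id, print, then}  (via J)
FIRST(J) = {epsilon, id, print, then}  (via A then J A)
FIRST(R) = {epsilon, id, print, then}  (via K)
FIRST(K) = {epsilon, id, print, then}  (via R A, S)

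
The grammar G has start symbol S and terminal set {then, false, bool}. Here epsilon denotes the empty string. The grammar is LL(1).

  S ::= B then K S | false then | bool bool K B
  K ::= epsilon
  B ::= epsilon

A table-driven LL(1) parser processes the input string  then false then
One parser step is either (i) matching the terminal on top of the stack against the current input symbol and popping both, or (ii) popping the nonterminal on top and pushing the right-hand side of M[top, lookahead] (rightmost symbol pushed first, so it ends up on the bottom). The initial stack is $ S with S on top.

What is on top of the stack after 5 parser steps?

     Stack         Input              Action
  1  $ S           then false then $  expand S ::= B then K S
  2  $ S K then B  then false then $  expand B ::= epsilon
  3  $ S K then    then false then $  match then
  4  $ S K         false then $       expand K ::= epsilon
  5  $ S           false then $       expand S ::= false then
Stack after step 5: $ then false (top = false).

false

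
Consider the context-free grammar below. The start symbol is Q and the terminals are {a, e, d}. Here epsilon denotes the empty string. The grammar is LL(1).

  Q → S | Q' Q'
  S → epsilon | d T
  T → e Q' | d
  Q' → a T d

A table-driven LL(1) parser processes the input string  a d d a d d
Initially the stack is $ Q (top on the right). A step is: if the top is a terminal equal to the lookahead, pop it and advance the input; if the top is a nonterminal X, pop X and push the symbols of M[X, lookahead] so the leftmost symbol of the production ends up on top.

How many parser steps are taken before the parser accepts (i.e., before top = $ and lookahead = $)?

step 1: stack=$ Q  input=a d d a d d $  — expand Q → Q' Q'
step 2: stack=$ Q' Q'  input=a d d a d d $  — expand Q' → a T d
step 3: stack=$ Q' d T a  input=a d d a d d $  — match a
step 4: stack=$ Q' d T  input=d d a d d $  — expand T → d
step 5: stack=$ Q' d d  input=d d a d d $  — match d
step 6: stack=$ Q' d  input=d a d d $  — match d
step 7: stack=$ Q'  input=a d d $  — expand Q' → a T d
step 8: stack=$ d T a  input=a d d $  — match a
step 9: stack=$ d T  input=d d $  — expand T → d
step 10: stack=$ d d  input=d d $  — match d
step 11: stack=$ d  input=d $  — match d
Accept reached after 11 steps.

11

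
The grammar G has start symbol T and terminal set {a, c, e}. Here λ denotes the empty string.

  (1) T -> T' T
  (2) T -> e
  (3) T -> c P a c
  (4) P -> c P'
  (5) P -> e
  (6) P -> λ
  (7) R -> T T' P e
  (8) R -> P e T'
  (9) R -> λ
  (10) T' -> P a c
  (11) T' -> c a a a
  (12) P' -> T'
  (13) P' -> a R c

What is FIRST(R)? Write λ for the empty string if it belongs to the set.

{λ, a, c, e}

FIRST(P): from P->c P' we get {c}; from P->e we get {e}; from P->λ we get {λ}. So FIRST(P) = {λ, c, e}.
FIRST(T'): from T'->P a c we get {a, c, e}; from T'->c a a a we get {c}. So FIRST(T') = {a, c, e}.
FIRST(T): from T->T' T we get {a, c, e}; from T->e we get {e}; from T->c P a c we get {c}. So FIRST(T) = {a, c, e}.
FIRST(P'): from P'->T' we get {a, c, e}; from P'->a R c we get {a}. So FIRST(P') = {a, c, e}.
FIRST(R): from R->T T' P e we get {a, c, e}; from R->P e T' we get {c, e}; from R->λ we get {λ}. So FIRST(R) = {λ, a, c, e}.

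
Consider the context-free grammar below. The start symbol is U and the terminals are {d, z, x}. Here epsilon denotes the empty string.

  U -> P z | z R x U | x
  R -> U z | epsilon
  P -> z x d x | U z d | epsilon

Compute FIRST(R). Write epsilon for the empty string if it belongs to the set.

{epsilon, x, z}

FIRST(U): from U->P z we get {x, z}; from U->z R x U we get {z}; from U->x we get {x}. So FIRST(U) = {x, z}.
FIRST(R): from R->U z we get {x, z}; from R->epsilon we get {epsilon}. So FIRST(R) = {epsilon, x, z}.
FIRST(P): from P->z x d x we get {z}; from P->U z d we get {x, z}; from P->epsilon we get {epsilon}. So FIRST(P) = {epsilon, x, z}.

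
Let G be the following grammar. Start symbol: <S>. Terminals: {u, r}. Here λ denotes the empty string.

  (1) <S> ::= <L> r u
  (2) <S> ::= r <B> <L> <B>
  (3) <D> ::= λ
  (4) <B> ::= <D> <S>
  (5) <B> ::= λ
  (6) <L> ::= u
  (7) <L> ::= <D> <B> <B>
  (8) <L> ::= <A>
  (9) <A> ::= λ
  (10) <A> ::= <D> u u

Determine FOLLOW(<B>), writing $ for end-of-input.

FIRST(<D>) = {λ}
FIRST(<A>) = {λ, u}  (via <D> u u)
FIRST(<S>) = {r, u}  (via <L> r u)
FIRST(<B>) = {λ, r, u}  (via <D> <S>)
FIRST(<L>) = {λ, r, u}  (via <D> <B> <B>, <A>)
FOLLOW(<S>) includes $ since <S> is the start symbol.
FOLLOW(<S>): in <B>::=<D> <S>, the suffix after <S> is empty, so FOLLOW(<S>) ⊇ FOLLOW(<B>) = {$, r, u}. Thus FOLLOW(<S>) = {$, r, u}.
FOLLOW(<L>): in <S>::=<L> r u, <L> is followed by r u with FIRST {r}; in <S>::=r <B> <L> <B>, <L> is followed by <B> with FIRST {λ, r, u}; in <S>::=r <B> <L> <B>, the suffix after <L> is nullable, so FOLLOW(<L>) ⊇ FOLLOW(<S>) = {$, r, u}. Thus FOLLOW(<L>) = {$, r, u}.
FOLLOW(<D>): in <B>::=<D> <S>, <D> is followed by <S> with FIRST {r, u}; in <L>::=<D> <B> <B>, <D> is followed by <B> <B> with FIRST {λ, r, u}; in <L>::=<D> <B> <B>, the suffix after <D> is nullable, so FOLLOW(<D>) ⊇ FOLLOW(<L>) = {$, r, u}; in <A>::=<D> u u, <D> is followed by u u with FIRST {u}. Thus FOLLOW(<D>) = {$, r, u}.
FOLLOW(<B>): in <S>::=r <B> <L> <B> (occurrence 1), <B> is followed by <L> <B> with FIRST {λ, r, u}; in <S>::=r <B> <L> <B> (occurrence 1), the suffix after <B> is nullable, so FOLLOW(<B>) ⊇ FOLLOW(<S>) = {$, r, u}; in <S>::=r <B> <L> <B> (occurrence 2), the suffix after <B> is empty, so FOLLOW(<B>) ⊇ FOLLOW(<S>) = {$, r, u}; in <L>::=<D> <B> <B> (occurrence 1), <B> is followed by <B> with FIRST {λ, r, u}; in <L>::=<D> <B> <B> (occurrence 1), the suffix after <B> is nullable, so FOLLOW(<B>) ⊇ FOLLOW(<L>) = {$, r, u}; in <L>::=<D> <B> <B> (occurrence 2), the suffix after <B> is empty, so FOLLOW(<B>) ⊇ FOLLOW(<L>) = {$, r, u}. Thus FOLLOW(<B>) = {$, r, u}.
FOLLOW(<A>): in <L>::=<A>, the suffix after <A> is empty, so FOLLOW(<A>) ⊇ FOLLOW(<L>) = {$, r, u}. Thus FOLLOW(<A>) = {$, r, u}.

{$, r, u}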